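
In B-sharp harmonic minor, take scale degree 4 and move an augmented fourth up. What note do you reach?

A##

Scale degree 4 of B# harmonic minor is E#.
An augmented fourth (6 semitones) above E# lands on the letter A, giving A##.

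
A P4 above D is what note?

G

D up a perfect fourth is G, so the target letter is G.
From D, a perfect fourth is 5 semitones up: G.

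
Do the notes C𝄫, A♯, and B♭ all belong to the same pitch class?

Cbb = pitch class 10 and A# = pitch class 10 and Bb = pitch class 10 — the same pitch class, so they are enharmonic equivalents.

Yes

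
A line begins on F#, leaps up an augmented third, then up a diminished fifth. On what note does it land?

E#

An augmented third up from F# is A## (letter A, 5 semitones up).
A diminished fifth up from A## is E# (letter E, 6 semitones up).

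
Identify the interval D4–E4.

major second

The letter names run D→E, a span of 1 letter step, so the interval is some kind of second.
D to E is 2 semitones. A major second is 2, so 2 makes it major.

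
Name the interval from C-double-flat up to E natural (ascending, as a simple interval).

Counting letters C–D–E gives a third.
Cbb→E = 6 semitones, 2 wider than the major third (4), so doubly augmented.

doubly augmented third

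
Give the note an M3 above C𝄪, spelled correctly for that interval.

C up a major third is E, so the target letter is E.
From C##, a major third is 4 semitones up: E##.

E##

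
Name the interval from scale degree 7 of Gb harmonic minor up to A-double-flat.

Scale degree 7 of Gb harmonic minor is F.
F up to Abb: letters F→A make it a third; 2 semitones makes it diminished.

diminished third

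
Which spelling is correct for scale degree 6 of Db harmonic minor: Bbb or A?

Bbb

Each scale degree takes a distinct letter name. Degree 6 of a scale on D must use the letter B.
Bbb and A are enharmonically the same pitch, but only Bbb uses the letter B, so it is the correct spelling here.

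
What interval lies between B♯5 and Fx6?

The letter names run B→F, a span of 4 letter steps, so the interval is some kind of fifth.
B# to F## is 7 semitones. A perfect fifth is 7, so 7 makes it perfect.

perfect fifth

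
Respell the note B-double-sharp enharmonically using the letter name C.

Plain C sits 1 semitone below B##, so on the letter C the same pitch needs a sharp: C#.

C#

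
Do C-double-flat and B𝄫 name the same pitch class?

Cbb is pitch class 10; Bbb is pitch class 9.
The pitch classes differ (10 vs. 9), so they are not enharmonic equivalents.

No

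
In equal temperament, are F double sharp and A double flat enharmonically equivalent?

F## = pitch class 7 and Abb = pitch class 7 — the same pitch class, so they are enharmonic equivalents.

Yes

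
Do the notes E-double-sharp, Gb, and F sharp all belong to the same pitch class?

Yes

E## is pitch class 6; Gb is pitch class 6; F# is pitch class 6.
All spellings map to pitch class 6, so they are enharmonically equivalent.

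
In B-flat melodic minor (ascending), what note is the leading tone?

The Bb melodic minor (ascending) scale runs Bb C Db Eb F G A.
Degree 7 is A.

A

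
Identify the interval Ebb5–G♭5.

major third

Counting letters E–F–G gives a third.
Ebb→Gb = 4 semitones, exactly the major third.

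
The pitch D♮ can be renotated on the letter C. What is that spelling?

D is pitch class 2. The letter C alone is pitch class 0.
To reach pitch class 2 from C requires an offset of +2 semitones, i.e. double sharp: C##.

C##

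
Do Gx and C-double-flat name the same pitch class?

No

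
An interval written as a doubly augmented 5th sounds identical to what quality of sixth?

major

A doubly augmented fifth spans 9 semitones.
A sixth spanning 9 semitones is major (the major sixth is 9).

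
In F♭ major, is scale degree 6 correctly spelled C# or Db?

Each scale degree takes a distinct letter name. Degree 6 of a scale on F must use the letter D.
Db and C# are enharmonically the same pitch, but only Db uses the letter D, so it is the correct spelling here.

Db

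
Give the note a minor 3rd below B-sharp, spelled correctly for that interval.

A third below B lands on the letter G.
A minor third spans 3 semitones, so B# moves to pitch class 9. On the letter G that is G##.

G##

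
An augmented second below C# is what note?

Bb

A second below C lands on the letter B.
An augmented second spans 3 semitones, so C# moves to pitch class 10. On the letter B that is Bb.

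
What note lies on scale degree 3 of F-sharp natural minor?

A

The F# natural minor scale runs F# G# A B C# D E.
Degree 3 is A.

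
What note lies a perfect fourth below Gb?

Db

A fourth below G lands on the letter D.
A perfect fourth spans 5 semitones, so Gb moves to pitch class 1. On the letter D that is Db.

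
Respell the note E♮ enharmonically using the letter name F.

Fb

E is pitch class 4. The letter F alone is pitch class 5.
To reach pitch class 4 from F requires an offset of -1 semitone, i.e. flat: Fb.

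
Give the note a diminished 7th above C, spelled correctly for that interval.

C up a major seventh is B, so the target letter is B.
From C, a diminished seventh is 9 semitones up: Bbb.

Bbb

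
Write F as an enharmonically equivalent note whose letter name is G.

Plain G sits 2 semitones above F, so on the letter G the same pitch needs a double flat: Gbb.

Gbb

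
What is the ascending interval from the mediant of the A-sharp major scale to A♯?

The mediant of A# major is C##.
C## up to A#: letters C→A make it a sixth; 8 semitones makes it minor.

minor sixth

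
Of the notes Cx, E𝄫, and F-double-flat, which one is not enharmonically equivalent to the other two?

In 12-tone equal temperament, enharmonic equivalents share a pitch class. C## is pitch class 2; Ebb is pitch class 2; Fbb is pitch class 3.
C## and Ebb share pitch class 2, while Fbb is pitch class 3.

Fbb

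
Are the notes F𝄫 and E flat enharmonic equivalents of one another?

Yes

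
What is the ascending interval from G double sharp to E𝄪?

major sixth

Counting letters G–A–B–C–D–E gives a sixth.
G##→E## = 9 semitones, exactly the major sixth.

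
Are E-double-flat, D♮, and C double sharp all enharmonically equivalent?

Yes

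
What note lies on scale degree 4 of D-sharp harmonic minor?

G#

The D# harmonic minor scale runs D# E# F# G# A# B C##.
Degree 4 is G#.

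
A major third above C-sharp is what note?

A third above C lands on the letter E.
A major third spans 4 semitones, so C# moves to pitch class 5. On the letter E that is E#.

E#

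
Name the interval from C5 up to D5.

major second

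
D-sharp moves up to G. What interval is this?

diminished fourth

Counting letters D–E–F–G gives a fourth.
D#→G = 4 semitones, 1 narrower than the perfect fourth (5), so diminished.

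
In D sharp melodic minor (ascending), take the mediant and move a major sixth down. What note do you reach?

A

The mediant of D# melodic minor (ascending) is F#.
A major sixth (9 semitones) below F# lands on the letter A, giving A.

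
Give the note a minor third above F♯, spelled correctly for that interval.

A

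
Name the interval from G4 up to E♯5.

augmented sixth

Counting letters G–A–B–C–D–E gives a sixth.
G→E# = 10 semitones, 1 wider than the major sixth (9), so augmented.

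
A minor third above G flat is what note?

Bbb

G up a major third is B, so the target letter is B.
From Gb, a minor third is 3 semitones up: Bbb.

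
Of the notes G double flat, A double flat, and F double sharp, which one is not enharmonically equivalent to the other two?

In 12-tone equal temperament, enharmonic equivalents share a pitch class. Gbb is pitch class 5; Abb is pitch class 7; F## is pitch class 7.
Abb and F## share pitch class 7, while Gbb is pitch class 5.

Gbb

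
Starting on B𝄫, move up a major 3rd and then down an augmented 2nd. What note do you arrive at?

A major third up from Bbb is Db (letter D, 4 semitones up).
An augmented second down from Db is Cbb (letter C, 3 semitones down).

Cbb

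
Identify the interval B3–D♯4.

major third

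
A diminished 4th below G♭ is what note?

D

A fourth below G lands on the letter D.
A diminished fourth spans 4 semitones, so Gb moves to pitch class 2. On the letter D that is D.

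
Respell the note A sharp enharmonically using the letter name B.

Plain B sits 1 semitone above A#, so on the letter B the same pitch needs a flat: Bb.

Bb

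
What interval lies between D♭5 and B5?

Counting letters D–E–F–G–A–B gives a sixth.
Db→B = 10 semitones, 1 wider than the major sixth (9), so augmented.

augmented sixth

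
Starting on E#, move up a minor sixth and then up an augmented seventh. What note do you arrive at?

B##

A minor sixth up from E# is C# (letter C, 8 semitones up).
An augmented seventh up from C# is B## (letter B, 12 semitones up).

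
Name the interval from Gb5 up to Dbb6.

diminished fifth

The letter names run G→D, a span of 4 letter steps, so the interval is some kind of fifth.
Gb to Dbb is 6 semitones. A perfect fifth is 7, so 6 makes it diminished.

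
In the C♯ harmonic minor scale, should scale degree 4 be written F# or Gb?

Each scale degree takes a distinct letter name. Degree 4 of a scale on C must use the letter F.
F# and Gb are enharmonically the same pitch, but only F# uses the letter F, so it is the correct spelling here.

F#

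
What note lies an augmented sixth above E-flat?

C#

E up a major sixth is C#, so the target letter is C.
From Eb, an augmented sixth is 10 semitones up: C#.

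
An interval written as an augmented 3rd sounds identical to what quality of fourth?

perfect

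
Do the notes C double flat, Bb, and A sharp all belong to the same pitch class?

Cbb = pitch class 10 and Bb = pitch class 10 and A# = pitch class 10 — the same pitch class, so they are enharmonic equivalents.

Yes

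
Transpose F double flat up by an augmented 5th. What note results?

A fifth above F lands on the letter C.
An augmented fifth spans 8 semitones, so Fbb moves to pitch class 11. On the letter C that is Cb.

Cb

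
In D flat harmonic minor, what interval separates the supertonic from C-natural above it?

The supertonic of Db harmonic minor is Eb.
Eb up to C: letters E→C make it a sixth; 9 semitones makes it major.

major sixth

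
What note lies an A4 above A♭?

D

A fourth above A lands on the letter D.
An augmented fourth spans 6 semitones, so Ab moves to pitch class 2. On the letter D that is D.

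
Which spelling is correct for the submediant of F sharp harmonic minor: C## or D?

Each scale degree takes a distinct letter name. Degree 6 of a scale on F must use the letter D.
D and C## are enharmonically the same pitch, but only D uses the letter D, so it is the correct spelling here.

D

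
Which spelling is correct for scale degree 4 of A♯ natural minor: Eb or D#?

D#

Each scale degree takes a distinct letter name. Degree 4 of a scale on A must use the letter D.
D# and Eb are enharmonically the same pitch, but only D# uses the letter D, so it is the correct spelling here.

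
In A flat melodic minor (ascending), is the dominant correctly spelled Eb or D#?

Each scale degree takes a distinct letter name. Degree 5 of a scale on A must use the letter E.
Eb and D# are enharmonically the same pitch, but only Eb uses the letter E, so it is the correct spelling here.

Eb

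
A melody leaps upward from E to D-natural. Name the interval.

minor seventh

The letter names run E→D, a span of 6 letter steps, so the interval is some kind of seventh.
E to D is 10 semitones. A major seventh is 11, so 10 makes it minor.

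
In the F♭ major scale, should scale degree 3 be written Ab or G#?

Each scale degree takes a distinct letter name. Degree 3 of a scale on F must use the letter A.
Ab and G# are enharmonically the same pitch, but only Ab uses the letter A, so it is the correct spelling here.

Ab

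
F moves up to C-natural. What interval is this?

The letter names run F→C, a span of 4 letter steps, so the interval is some kind of fifth.
F to C is 7 semitones. A perfect fifth is 7, so 7 makes it perfect.

perfect fifth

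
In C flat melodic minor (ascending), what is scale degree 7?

Bb

The Cb melodic minor (ascending) scale runs Cb Db Ebb Fb Gb Ab Bb.
Degree 7 is Bb.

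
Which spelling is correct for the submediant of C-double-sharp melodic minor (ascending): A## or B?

A##

Each scale degree takes a distinct letter name. Degree 6 of a scale on C must use the letter A.
A## and B are enharmonically the same pitch, but only A## uses the letter A, so it is the correct spelling here.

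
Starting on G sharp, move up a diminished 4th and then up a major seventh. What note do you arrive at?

B

A diminished fourth up from G# is C (letter C, 4 semitones up).
A major seventh up from C is B (letter B, 11 semitones up).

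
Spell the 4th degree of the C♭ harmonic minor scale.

Fb

The Cb harmonic minor scale runs Cb Db Ebb Fb Gb Abb Bb.
Degree 4 is Fb.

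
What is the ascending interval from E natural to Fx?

augmented second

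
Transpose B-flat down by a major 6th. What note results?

A sixth below B lands on the letter D.
A major sixth spans 9 semitones, so Bb moves to pitch class 1. On the letter D that is Db.

Db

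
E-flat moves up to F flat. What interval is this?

minor second

Counting letters E–F gives a second.
Eb→Fb = 1 semitone, 1 narrower than the major second (2), so minor.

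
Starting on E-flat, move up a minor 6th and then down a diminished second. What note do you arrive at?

A minor sixth up from Eb is Cb (letter C, 8 semitones up).
A diminished second down from Cb is B (letter B, 0 semitones down).

B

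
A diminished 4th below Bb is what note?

A fourth below B lands on the letter F.
A diminished fourth spans 4 semitones, so Bb moves to pitch class 6. On the letter F that is F#.

F#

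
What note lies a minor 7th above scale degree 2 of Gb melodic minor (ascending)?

Gb

Scale degree 2 of Gb melodic minor (ascending) is Ab.
A minor seventh (10 semitones) above Ab lands on the letter G, giving Gb.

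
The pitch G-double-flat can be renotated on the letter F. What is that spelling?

F

Plain F sits at the same pitch as Gbb, so on the letter F the same pitch needs a natural: F.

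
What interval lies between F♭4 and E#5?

doubly augmented seventh

The letter names run F→E, a span of 6 letter steps, so the interval is some kind of seventh.
Fb to E# is 13 semitones. A major seventh is 11, so 13 makes it doubly augmented.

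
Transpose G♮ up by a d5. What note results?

Db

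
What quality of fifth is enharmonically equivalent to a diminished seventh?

A diminished seventh spans 9 semitones.
A fifth spanning 9 semitones is doubly augmented (the perfect fifth is 7).

doubly augmented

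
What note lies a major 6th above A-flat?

F

A sixth above A lands on the letter F.
A major sixth spans 9 semitones, so Ab moves to pitch class 5. On the letter F that is F.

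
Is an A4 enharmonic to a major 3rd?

An augmented fourth spans 6 semitones; a major third spans 4.
The spans differ, so they are not enharmonic equivalents.

No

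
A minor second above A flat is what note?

A second above A lands on the letter B.
A minor second spans 1 semitone, so Ab moves to pitch class 9. On the letter B that is Bbb.

Bbb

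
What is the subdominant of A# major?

D#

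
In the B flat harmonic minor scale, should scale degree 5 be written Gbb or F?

Each scale degree takes a distinct letter name. Degree 5 of a scale on B must use the letter F.
F and Gbb are enharmonically the same pitch, but only F uses the letter F, so it is the correct spelling here.

F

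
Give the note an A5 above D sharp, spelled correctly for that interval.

A##

A fifth above D lands on the letter A.
An augmented fifth spans 8 semitones, so D# moves to pitch class 11. On the letter A that is A##.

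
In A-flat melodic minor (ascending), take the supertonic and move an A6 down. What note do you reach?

Dbb

The supertonic of Ab melodic minor (ascending) is Bb.
An augmented sixth (10 semitones) below Bb lands on the letter D, giving Dbb.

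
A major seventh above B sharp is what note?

A seventh above B lands on the letter A.
A major seventh spans 11 semitones, so B# moves to pitch class 11. On the letter A that is A##.

A##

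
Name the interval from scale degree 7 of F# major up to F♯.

Scale degree 7 of F# major is E#.
E# up to F#: letters E→F make it a second; 1 semitone makes it minor.

minor second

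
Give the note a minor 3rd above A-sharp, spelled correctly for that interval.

A third above A lands on the letter C.
A minor third spans 3 semitones, so A# moves to pitch class 1. On the letter C that is C#.

C#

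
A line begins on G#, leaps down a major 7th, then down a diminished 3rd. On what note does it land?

A major seventh down from G# is A (letter A, 11 semitones down).
A diminished third down from A is F## (letter F, 2 semitones down).

F##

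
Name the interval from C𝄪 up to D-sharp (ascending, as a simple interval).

minor second

Counting letters C–D gives a second.
C##→D# = 1 semitone, 1 narrower than the major second (2), so minor.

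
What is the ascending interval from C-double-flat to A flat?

Counting letters C–D–E–F–G–A gives a sixth.
Cbb→Ab = 10 semitones, 1 wider than the major sixth (9), so augmented.

augmented sixth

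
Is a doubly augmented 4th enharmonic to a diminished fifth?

No

A doubly augmented fourth spans 7 semitones; a diminished fifth spans 6.
The spans differ, so they are not enharmonic equivalents.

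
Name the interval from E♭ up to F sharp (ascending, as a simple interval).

Counting letters E–F gives a second.
Eb→F# = 3 semitones, 1 wider than the major second (2), so augmented.

augmented second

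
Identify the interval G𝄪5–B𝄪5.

major third

The letter names run G→B, a span of 2 letter steps, so the interval is some kind of third.
G## to B## is 4 semitones. A major third is 4, so 4 makes it major.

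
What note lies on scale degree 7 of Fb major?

Eb

Degree 7 takes the letter 6 steps above F, which is E.
In major, degree 7 sits 11 semitones above the tonic. Fb + 11 semitones is pitch class 3, spelled on E as Eb.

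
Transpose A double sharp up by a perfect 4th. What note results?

A up a perfect fourth is D, so the target letter is D.
From A##, a perfect fourth is 5 semitones up: D##.

D##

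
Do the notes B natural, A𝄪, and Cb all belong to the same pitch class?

Yes

B is pitch class 11; A## is pitch class 11; Cb is pitch class 11.
All spellings map to pitch class 11, so they are enharmonically equivalent.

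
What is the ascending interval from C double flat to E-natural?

doubly augmented third

Counting letters C–D–E gives a third.
Cbb→E = 6 semitones, 2 wider than the major third (4), so doubly augmented.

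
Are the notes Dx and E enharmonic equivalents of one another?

D## is pitch class 4; E is pitch class 4.
All spellings map to pitch class 4, so they are enharmonically equivalent.

Yes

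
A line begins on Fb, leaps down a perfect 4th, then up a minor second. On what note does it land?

Dbb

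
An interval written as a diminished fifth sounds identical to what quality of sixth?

A diminished fifth spans 6 semitones.
A sixth spanning 6 semitones is doubly diminished (the major sixth is 9).

doubly diminished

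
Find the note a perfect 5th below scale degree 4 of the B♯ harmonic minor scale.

A#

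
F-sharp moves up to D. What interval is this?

Counting letters F–G–A–B–C–D gives a sixth.
F#→D = 8 semitones, 1 narrower than the major sixth (9), so minor.

minor sixth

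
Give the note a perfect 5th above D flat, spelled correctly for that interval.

Ab

A fifth above D lands on the letter A.
A perfect fifth spans 7 semitones, so Db moves to pitch class 8. On the letter A that is Ab.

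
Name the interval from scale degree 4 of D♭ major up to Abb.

Scale degree 4 of Db major is Gb.
Gb up to Abb: letters G→A make it a second; 1 semitone makes it minor.

minor second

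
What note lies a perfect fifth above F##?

C##

F up a perfect fifth is C, so the target letter is C.
From F##, a perfect fifth is 7 semitones up: C##.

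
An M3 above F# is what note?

A third above F lands on the letter A.
A major third spans 4 semitones, so F# moves to pitch class 10. On the letter A that is A#.

A#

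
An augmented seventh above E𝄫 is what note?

A seventh above E lands on the letter D.
An augmented seventh spans 12 semitones, so Ebb moves to pitch class 2. On the letter D that is D.

D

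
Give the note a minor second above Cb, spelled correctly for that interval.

Dbb

C up a major second is D, so the target letter is D.
From Cb, a minor second is 1 semitone up: Dbb.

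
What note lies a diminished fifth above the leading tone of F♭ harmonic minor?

The leading tone of Fb harmonic minor is Eb.
A diminished fifth (6 semitones) above Eb lands on the letter B, giving Bbb.

Bbb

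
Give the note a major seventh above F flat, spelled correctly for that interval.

Eb

A seventh above F lands on the letter E.
A major seventh spans 11 semitones, so Fb moves to pitch class 3. On the letter E that is Eb.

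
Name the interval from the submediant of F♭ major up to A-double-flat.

The submediant of Fb major is Db.
Db up to Abb: letters D→A make it a fifth; 6 semitones makes it diminished.

diminished fifth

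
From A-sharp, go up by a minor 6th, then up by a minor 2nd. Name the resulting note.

A minor sixth up from A# is F# (letter F, 8 semitones up).
A minor second up from F# is G (letter G, 1 semitone up).

G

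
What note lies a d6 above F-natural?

Dbb

F up a major sixth is D, so the target letter is D.
From F, a diminished sixth is 7 semitones up: Dbb.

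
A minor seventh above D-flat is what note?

Cb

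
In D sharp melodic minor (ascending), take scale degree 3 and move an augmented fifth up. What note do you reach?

C##

Scale degree 3 of D# melodic minor (ascending) is F#.
An augmented fifth (8 semitones) above F# lands on the letter C, giving C##.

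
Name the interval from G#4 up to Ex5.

augmented sixth

The letter names run G→E, a span of 5 letter steps, so the interval is some kind of sixth.
G# to E## is 10 semitones. A major sixth is 9, so 10 makes it augmented.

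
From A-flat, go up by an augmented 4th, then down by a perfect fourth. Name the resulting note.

A

An augmented fourth up from Ab is D (letter D, 6 semitones up).
A perfect fourth down from D is A (letter A, 5 semitones down).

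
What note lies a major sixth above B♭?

G

B up a major sixth is G#, so the target letter is G.
From Bb, a major sixth is 9 semitones up: G.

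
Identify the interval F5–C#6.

The letter names run F→C, a span of 4 letter steps, so the interval is some kind of fifth.
F to C# is 8 semitones. A perfect fifth is 7, so 8 makes it augmented.

augmented fifth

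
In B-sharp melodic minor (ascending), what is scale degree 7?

A##

The B# melodic minor (ascending) scale runs B# C## D# E# F## G## A##.
Degree 7 is A##.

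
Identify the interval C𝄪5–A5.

diminished sixth

The letter names run C→A, a span of 5 letter steps, so the interval is some kind of sixth.
C## to A is 7 semitones. A major sixth is 9, so 7 makes it diminished.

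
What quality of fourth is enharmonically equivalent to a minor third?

A minor third spans 3 semitones.
A fourth spanning 3 semitones is doubly diminished (the perfect fourth is 5).

doubly diminished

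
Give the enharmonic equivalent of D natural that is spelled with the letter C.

C##

Plain C sits 2 semitones below D, so on the letter C the same pitch needs a double sharp: C##.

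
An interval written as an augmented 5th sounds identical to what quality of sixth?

An augmented fifth spans 8 semitones.
A sixth spanning 8 semitones is minor (the major sixth is 9).

minor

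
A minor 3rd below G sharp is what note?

E#

G down a major third is Eb, so the target letter is E.
From G#, a minor third is 3 semitones down: E#.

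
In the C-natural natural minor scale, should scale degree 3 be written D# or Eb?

Eb

Each scale degree takes a distinct letter name. Degree 3 of a scale on C must use the letter E.
Eb and D# are enharmonically the same pitch, but only Eb uses the letter E, so it is the correct spelling here.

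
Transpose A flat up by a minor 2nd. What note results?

Bbb

A second above A lands on the letter B.
A minor second spans 1 semitone, so Ab moves to pitch class 9. On the letter B that is Bbb.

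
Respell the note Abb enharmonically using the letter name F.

F##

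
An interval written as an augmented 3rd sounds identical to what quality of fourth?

An augmented third spans 5 semitones.
A fourth spanning 5 semitones is perfect (the perfect fourth is 5).

perfect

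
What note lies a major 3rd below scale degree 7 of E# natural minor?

Scale degree 7 of E# natural minor is D#.
A major third (4 semitones) below D# lands on the letter B, giving B.

B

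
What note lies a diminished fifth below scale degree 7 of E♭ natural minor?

G

Scale degree 7 of Eb natural minor is Db.
A diminished fifth (6 semitones) below Db lands on the letter G, giving G.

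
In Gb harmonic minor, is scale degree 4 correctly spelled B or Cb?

Each scale degree takes a distinct letter name. Degree 4 of a scale on G must use the letter C.
Cb and B are enharmonically the same pitch, but only Cb uses the letter C, so it is the correct spelling here.

Cb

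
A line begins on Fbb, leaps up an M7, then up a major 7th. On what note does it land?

Db

A major seventh up from Fbb is Ebb (letter E, 11 semitones up).
A major seventh up from Ebb is Db (letter D, 11 semitones up).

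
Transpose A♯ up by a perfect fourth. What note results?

A fourth above A lands on the letter D.
A perfect fourth spans 5 semitones, so A# moves to pitch class 3. On the letter D that is D#.

D#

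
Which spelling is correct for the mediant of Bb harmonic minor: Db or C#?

Each scale degree takes a distinct letter name. Degree 3 of a scale on B must use the letter D.
Db and C# are enharmonically the same pitch, but only Db uses the letter D, so it is the correct spelling here.

Db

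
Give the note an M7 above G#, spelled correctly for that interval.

F##

G up a major seventh is F#, so the target letter is F.
From G#, a major seventh is 11 semitones up: F##.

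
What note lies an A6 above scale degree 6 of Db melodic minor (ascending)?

Scale degree 6 of Db melodic minor (ascending) is Bb.
An augmented sixth (10 semitones) above Bb lands on the letter G, giving G#.

G#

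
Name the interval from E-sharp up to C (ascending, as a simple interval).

diminished sixth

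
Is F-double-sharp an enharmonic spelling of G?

Yes

F## = pitch class 7 and G = pitch class 7 — the same pitch class, so they are enharmonic equivalents.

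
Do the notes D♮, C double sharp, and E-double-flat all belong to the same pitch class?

Yes

D is pitch class 2; C## is pitch class 2; Ebb is pitch class 2.
All spellings map to pitch class 2, so they are enharmonically equivalent.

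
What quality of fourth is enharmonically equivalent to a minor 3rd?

doubly diminished

A minor third spans 3 semitones.
A fourth spanning 3 semitones is doubly diminished (the perfect fourth is 5).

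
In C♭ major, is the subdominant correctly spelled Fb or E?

Each scale degree takes a distinct letter name. Degree 4 of a scale on C must use the letter F.
Fb and E are enharmonically the same pitch, but only Fb uses the letter F, so it is the correct spelling here.

Fb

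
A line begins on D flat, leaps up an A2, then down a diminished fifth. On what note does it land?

An augmented second up from Db is E (letter E, 3 semitones up).
A diminished fifth down from E is A# (letter A, 6 semitones down).

A#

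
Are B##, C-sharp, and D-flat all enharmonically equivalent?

B## is pitch class 1; C# is pitch class 1; Db is pitch class 1.
All spellings map to pitch class 1, so they are enharmonically equivalent.

Yes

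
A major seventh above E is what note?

E up a major seventh is D#, so the target letter is D.
From E, a major seventh is 11 semitones up: D#.

D#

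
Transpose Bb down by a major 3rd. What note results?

A third below B lands on the letter G.
A major third spans 4 semitones, so Bb moves to pitch class 6. On the letter G that is Gb.

Gb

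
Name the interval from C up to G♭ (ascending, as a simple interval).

diminished fifth

Counting letters C–D–E–F–G gives a fifth.
C→Gb = 6 semitones, 1 narrower than the perfect fifth (7), so diminished.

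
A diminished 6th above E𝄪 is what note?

E up a major sixth is C#, so the target letter is C.
From E##, a diminished sixth is 7 semitones up: C#.

C#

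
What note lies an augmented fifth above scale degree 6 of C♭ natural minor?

Eb

Scale degree 6 of Cb natural minor is Abb.
An augmented fifth (8 semitones) above Abb lands on the letter E, giving Eb.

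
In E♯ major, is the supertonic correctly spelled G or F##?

F##

Each scale degree takes a distinct letter name. Degree 2 of a scale on E must use the letter F.
F## and G are enharmonically the same pitch, but only F## uses the letter F, so it is the correct spelling here.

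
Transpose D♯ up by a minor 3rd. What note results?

F#

D up a major third is F#, so the target letter is F.
From D#, a minor third is 3 semitones up: F#.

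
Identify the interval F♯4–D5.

minor sixth

Counting letters F–G–A–B–C–D gives a sixth.
F#→D = 8 semitones, 1 narrower than the major sixth (9), so minor.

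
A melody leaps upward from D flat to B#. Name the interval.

The letter names run D→B, a span of 5 letter steps, so the interval is some kind of sixth.
Db to B# is 11 semitones. A major sixth is 9, so 11 makes it doubly augmented.

doubly augmented sixth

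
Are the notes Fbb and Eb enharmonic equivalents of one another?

Fbb is pitch class 3; Eb is pitch class 3.
All spellings map to pitch class 3, so they are enharmonically equivalent.

Yes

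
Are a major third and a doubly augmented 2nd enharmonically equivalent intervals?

Yes

A major third spans 4 semitones; a doubly augmented second spans 4.
They are enharmonically equivalent.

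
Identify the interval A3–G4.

minor seventh

Counting letters A–B–C–D–E–F–G gives a seventh.
A→G = 10 semitones, 1 narrower than the major seventh (11), so minor.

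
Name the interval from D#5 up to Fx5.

The letter names run D→F, a span of 2 letter steps, so the interval is some kind of third.
D# to F## is 4 semitones. A major third is 4, so 4 makes it major.

major third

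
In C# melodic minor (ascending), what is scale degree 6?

A#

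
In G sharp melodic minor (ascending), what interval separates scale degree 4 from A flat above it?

diminished sixth

Scale degree 4 of G# melodic minor (ascending) is C#.
C# up to Ab: letters C→A make it a sixth; 7 semitones makes it diminished.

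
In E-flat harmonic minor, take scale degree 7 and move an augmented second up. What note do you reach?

E#

Scale degree 7 of Eb harmonic minor is D.
An augmented second (3 semitones) above D lands on the letter E, giving E#.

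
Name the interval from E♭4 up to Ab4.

The letter names run E→A, a span of 3 letter steps, so the interval is some kind of fourth.
Eb to Ab is 5 semitones. A perfect fourth is 5, so 5 makes it perfect.

perfect fourth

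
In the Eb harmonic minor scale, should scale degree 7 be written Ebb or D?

D

Each scale degree takes a distinct letter name. Degree 7 of a scale on E must use the letter D.
D and Ebb are enharmonically the same pitch, but only D uses the letter D, so it is the correct spelling here.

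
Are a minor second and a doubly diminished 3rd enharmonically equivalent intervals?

Yes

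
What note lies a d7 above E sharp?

A seventh above E lands on the letter D.
A diminished seventh spans 9 semitones, so E# moves to pitch class 2. On the letter D that is D.

D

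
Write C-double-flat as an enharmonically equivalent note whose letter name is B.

Plain B sits 1 semitone above Cbb, so on the letter B the same pitch needs a flat: Bb.

Bb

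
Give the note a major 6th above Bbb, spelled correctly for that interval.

A sixth above B lands on the letter G.
A major sixth spans 9 semitones, so Bbb moves to pitch class 6. On the letter G that is Gb.

Gb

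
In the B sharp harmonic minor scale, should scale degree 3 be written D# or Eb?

D#

Each scale degree takes a distinct letter name. Degree 3 of a scale on B must use the letter D.
D# and Eb are enharmonically the same pitch, but only D# uses the letter D, so it is the correct spelling here.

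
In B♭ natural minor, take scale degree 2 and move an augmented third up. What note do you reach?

E#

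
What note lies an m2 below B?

B down a major second is A, so the target letter is A.
From B, a minor second is 1 semitone down: A#.

A#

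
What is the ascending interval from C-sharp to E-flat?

diminished third

Counting letters C–D–E gives a third.
C#→Eb = 2 semitones, 2 narrower than the major third (4), so diminished.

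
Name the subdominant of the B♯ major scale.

The B# major scale runs B# C## D## E# F## G## A##.
Degree 4 is E#.

E#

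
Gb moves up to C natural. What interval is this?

augmented fourth

Counting letters G–A–B–C gives a fourth.
Gb→C = 6 semitones, 1 wider than the perfect fourth (5), so augmented.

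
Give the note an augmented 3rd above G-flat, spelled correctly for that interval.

B

A third above G lands on the letter B.
An augmented third spans 5 semitones, so Gb moves to pitch class 11. On the letter B that is B.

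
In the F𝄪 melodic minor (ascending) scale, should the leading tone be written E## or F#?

E##

Each scale degree takes a distinct letter name. Degree 7 of a scale on F must use the letter E.
E## and F# are enharmonically the same pitch, but only E## uses the letter E, so it is the correct spelling here.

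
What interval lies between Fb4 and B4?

doubly augmented fourth

Counting letters F–G–A–B gives a fourth.
Fb→B = 7 semitones, 2 wider than the perfect fourth (5), so doubly augmented.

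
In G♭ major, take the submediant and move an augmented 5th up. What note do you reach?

The submediant of Gb major is Eb.
An augmented fifth (8 semitones) above Eb lands on the letter B, giving B.

B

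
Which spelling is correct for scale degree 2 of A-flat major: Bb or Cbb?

Each scale degree takes a distinct letter name. Degree 2 of a scale on A must use the letter B.
Bb and Cbb are enharmonically the same pitch, but only Bb uses the letter B, so it is the correct spelling here.

Bb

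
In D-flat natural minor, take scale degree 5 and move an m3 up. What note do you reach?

Scale degree 5 of Db natural minor is Ab.
A minor third (3 semitones) above Ab lands on the letter C, giving Cb.

Cb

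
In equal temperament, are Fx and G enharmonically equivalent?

F## = pitch class 7 and G = pitch class 7 — the same pitch class, so they are enharmonic equivalents.

Yes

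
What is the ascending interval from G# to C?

The letter names run G→C, a span of 3 letter steps, so the interval is some kind of fourth.
G# to C is 4 semitones. A perfect fourth is 5, so 4 makes it diminished.

diminished fourth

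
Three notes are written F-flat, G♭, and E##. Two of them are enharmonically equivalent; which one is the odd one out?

Fb

In 12-tone equal temperament, enharmonic equivalents share a pitch class. Fb is pitch class 4; Gb is pitch class 6; E## is pitch class 6.
Gb and E## share pitch class 6, while Fb is pitch class 4.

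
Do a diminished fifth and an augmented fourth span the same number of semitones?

Yes

A diminished fifth spans 6 semitones; an augmented fourth spans 6.
They are enharmonically equivalent.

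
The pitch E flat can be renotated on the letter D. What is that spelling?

Eb is pitch class 3. The letter D alone is pitch class 2.
To reach pitch class 3 from D requires an offset of +1 semitone, i.e. sharp: D#.

D#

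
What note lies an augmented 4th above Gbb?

A fourth above G lands on the letter C.
An augmented fourth spans 6 semitones, so Gbb moves to pitch class 11. On the letter C that is Cb.

Cb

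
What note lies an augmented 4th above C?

C up a perfect fourth is F, so the target letter is F.
From C, an augmented fourth is 6 semitones up: F#.

F#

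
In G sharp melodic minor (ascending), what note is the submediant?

E#

The G# melodic minor (ascending) scale runs G# A# B C# D# E# F##.
Degree 6 is E#.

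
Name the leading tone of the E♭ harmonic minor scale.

The Eb harmonic minor scale runs Eb F Gb Ab Bb Cb D.
Degree 7 is D.

D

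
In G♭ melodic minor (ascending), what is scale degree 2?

The Gb melodic minor (ascending) scale runs Gb Ab Bbb Cb Db Eb F.
Degree 2 is Ab.

Ab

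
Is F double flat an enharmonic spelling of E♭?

Yes

Fbb = pitch class 3 and Eb = pitch class 3 — the same pitch class, so they are enharmonic equivalents.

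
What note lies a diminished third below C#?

C down a major third is Ab, so the target letter is A.
From C#, a diminished third is 2 semitones down: A##.

A##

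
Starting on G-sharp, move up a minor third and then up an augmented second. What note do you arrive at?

C##

A minor third up from G# is B (letter B, 3 semitones up).
An augmented second up from B is C## (letter C, 3 semitones up).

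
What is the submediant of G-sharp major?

E#

The G# major scale runs G# A# B# C# D# E# F##.
Degree 6 is E#.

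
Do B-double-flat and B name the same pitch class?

No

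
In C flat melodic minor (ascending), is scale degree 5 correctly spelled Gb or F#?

Gb

Each scale degree takes a distinct letter name. Degree 5 of a scale on C must use the letter G.
Gb and F# are enharmonically the same pitch, but only Gb uses the letter G, so it is the correct spelling here.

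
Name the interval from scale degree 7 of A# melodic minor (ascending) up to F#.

diminished seventh

Scale degree 7 of A# melodic minor (ascending) is G##.
G## up to F#: letters G→F make it a seventh; 9 semitones makes it diminished.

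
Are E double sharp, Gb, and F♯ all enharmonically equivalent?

E## is pitch class 6; Gb is pitch class 6; F# is pitch class 6.
All spellings map to pitch class 6, so they are enharmonically equivalent.

Yes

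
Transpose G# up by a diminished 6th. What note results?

Eb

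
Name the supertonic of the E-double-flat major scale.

Fb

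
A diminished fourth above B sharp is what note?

E

B up a perfect fourth is E, so the target letter is E.
From B#, a diminished fourth is 4 semitones up: E.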